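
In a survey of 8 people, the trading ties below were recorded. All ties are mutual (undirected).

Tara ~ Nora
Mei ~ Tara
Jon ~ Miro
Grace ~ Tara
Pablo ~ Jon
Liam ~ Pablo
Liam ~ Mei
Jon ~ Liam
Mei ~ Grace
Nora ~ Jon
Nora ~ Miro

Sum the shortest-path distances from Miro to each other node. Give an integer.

14

Distances from Miro: Grace:3, Jon:1, Liam:2, Mei:3, Nora:1, Pablo:2, Tara:2.
Sum = 3 + 1 + 2 + 3 + 1 + 2 + 2 = 14.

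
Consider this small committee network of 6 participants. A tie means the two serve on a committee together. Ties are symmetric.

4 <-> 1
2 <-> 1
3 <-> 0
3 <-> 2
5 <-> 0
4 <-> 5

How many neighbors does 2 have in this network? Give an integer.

2

2 is directly tied to 1 and 3. That is 2 neighbors, so the degree of 2 is 2.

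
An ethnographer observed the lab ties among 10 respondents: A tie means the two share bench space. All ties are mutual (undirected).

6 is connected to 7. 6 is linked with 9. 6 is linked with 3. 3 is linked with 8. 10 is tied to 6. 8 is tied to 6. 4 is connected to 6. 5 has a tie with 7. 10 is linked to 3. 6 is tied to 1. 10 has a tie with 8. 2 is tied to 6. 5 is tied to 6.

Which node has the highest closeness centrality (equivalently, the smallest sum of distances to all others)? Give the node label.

Farness (sum of distances to all others) for each node — 1:17, 2:17, 3:15, 4:17, 5:16, 6:9, 7:16, 8:15, 9:17, 10:15.
The smallest farness is 9, for 6, so 6 has the highest closeness.

6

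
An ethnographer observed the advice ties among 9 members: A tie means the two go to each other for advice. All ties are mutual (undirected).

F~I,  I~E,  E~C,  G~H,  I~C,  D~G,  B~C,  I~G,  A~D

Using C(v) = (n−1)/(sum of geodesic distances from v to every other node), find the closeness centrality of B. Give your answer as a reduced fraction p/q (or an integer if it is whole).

Distances from B: A:5, C:1, D:4, E:2, F:3, G:3, H:4, I:2. Sum = 24.
n = 9, so closeness = 8/24 = 1/3.

1/3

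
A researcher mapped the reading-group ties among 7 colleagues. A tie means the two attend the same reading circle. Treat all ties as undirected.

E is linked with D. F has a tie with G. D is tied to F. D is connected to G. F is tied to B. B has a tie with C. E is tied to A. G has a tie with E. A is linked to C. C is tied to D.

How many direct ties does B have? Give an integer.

B is directly tied to C and F. That is 2 neighbors, so the degree of B is 2.

2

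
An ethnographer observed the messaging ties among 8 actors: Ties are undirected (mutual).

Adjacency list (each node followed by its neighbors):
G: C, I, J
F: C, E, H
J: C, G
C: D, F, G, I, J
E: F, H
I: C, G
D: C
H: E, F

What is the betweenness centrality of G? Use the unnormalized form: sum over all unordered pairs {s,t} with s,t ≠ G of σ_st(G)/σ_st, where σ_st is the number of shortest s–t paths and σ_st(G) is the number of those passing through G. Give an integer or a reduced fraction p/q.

Pairs whose geodesics pass through G — J–I: 1/2.
All other pairs contribute 0.
Summing the contributions gives betweenness(G) = 1/2.

1/2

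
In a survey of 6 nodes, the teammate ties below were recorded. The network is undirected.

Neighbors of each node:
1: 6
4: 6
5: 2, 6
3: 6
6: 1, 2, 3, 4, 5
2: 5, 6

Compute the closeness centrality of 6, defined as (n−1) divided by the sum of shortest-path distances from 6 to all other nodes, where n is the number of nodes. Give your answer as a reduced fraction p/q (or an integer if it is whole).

1

Distances from 6: 1:1, 2:1, 3:1, 4:1, 5:1. Sum = 5.
n = 6, so closeness = 5/5 = 1.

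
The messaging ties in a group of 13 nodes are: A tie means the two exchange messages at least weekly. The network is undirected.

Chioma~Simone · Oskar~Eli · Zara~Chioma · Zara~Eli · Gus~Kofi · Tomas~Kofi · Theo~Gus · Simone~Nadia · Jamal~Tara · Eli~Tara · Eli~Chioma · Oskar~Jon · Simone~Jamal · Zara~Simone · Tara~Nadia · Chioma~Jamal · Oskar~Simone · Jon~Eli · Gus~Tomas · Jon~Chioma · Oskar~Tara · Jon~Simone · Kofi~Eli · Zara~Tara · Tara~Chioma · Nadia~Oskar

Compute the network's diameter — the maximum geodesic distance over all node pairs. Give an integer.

5

Eccentricity of each node (its greatest distance to any other): Chioma:4, Eli:3, Gus:4, Jamal:5, Jon:4, Kofi:3, Nadia:5, Oskar:4, Simone:5, Tara:4, Theo:5, Tomas:4, Zara:4.
The maximum eccentricity is 5, realized for instance by the pair Theo–Nadia via Theo – Gus – Kofi – Eli – Oskar – Nadia. So the diameter is 5.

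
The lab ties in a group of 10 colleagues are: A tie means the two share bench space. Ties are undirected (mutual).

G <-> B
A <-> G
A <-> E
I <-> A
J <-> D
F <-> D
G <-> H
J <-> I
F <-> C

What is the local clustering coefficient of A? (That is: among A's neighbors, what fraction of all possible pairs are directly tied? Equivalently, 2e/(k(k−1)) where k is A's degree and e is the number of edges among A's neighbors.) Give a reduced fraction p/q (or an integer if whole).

A's neighbors: E, G, and I (k = 3).
Possible neighbor pairs: C(3,2) = 3. Edges among them: none → e = 0.
Clustering(A) = 0/3 = 0.

0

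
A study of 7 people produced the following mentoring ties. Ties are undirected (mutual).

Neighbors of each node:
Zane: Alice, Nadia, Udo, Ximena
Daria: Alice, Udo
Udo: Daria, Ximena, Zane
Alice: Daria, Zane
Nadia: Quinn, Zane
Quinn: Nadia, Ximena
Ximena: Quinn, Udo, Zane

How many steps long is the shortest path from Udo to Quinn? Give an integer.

2

One shortest route is Udo – Ximena – Quinn, which uses 2 edges, and Udo and Quinn are not directly tied, so nothing shorter exists. So d(Udo,Quinn) = 2.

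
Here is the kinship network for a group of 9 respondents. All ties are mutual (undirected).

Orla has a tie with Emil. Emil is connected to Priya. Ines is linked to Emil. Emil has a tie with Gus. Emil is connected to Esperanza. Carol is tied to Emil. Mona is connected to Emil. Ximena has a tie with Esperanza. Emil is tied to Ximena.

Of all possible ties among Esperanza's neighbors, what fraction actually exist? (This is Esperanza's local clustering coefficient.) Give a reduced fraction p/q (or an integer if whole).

1

Esperanza's neighbors: Emil and Ximena (k = 2).
Possible neighbor pairs: C(2,2) = 1. Edges among them: Emil–Ximena → e = 1.
Clustering(Esperanza) = 1/1.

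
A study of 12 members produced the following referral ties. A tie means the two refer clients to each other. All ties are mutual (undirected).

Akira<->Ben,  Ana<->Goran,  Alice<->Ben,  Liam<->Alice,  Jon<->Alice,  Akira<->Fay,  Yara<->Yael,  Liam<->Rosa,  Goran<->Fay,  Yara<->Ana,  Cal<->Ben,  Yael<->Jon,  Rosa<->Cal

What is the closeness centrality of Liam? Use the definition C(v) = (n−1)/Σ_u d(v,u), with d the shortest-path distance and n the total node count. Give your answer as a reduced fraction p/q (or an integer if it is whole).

11/32

Distances from Liam: Akira:3, Alice:1, Ana:5, Ben:2, Cal:2, Fay:4, Goran:5, Jon:2, Rosa:1, Yael:3, Yara:4. Sum = 32.
n = 12, so closeness = 11/32.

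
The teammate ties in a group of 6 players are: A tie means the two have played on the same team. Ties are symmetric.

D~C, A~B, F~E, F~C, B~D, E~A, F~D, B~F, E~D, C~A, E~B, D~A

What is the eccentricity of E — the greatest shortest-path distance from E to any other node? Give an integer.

Distances from E: A:1, B:1, C:2, D:1, F:1.
The largest is 2 (to C), so the eccentricity of E is 2.

2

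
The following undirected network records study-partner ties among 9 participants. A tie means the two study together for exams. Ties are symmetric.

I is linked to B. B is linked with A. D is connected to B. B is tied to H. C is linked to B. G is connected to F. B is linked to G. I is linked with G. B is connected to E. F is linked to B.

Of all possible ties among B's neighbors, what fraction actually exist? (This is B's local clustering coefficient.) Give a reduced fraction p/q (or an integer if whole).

B's neighbors: A, C, D, E, F, G, H, and I (k = 8).
Possible neighbor pairs: C(8,2) = 28. Edges among them: F–G, G–I → e = 2.
Clustering(B) = 2/28 = 1/14.

1/14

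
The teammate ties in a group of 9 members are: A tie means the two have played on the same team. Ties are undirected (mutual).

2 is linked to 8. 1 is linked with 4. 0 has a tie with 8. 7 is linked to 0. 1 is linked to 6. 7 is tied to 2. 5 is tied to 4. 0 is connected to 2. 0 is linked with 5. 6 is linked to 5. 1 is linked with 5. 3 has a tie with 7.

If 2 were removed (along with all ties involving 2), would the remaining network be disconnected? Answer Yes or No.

Even without 2, every remaining node can still reach every other (the residual graph is connected), so 2 is not a cut vertex.

No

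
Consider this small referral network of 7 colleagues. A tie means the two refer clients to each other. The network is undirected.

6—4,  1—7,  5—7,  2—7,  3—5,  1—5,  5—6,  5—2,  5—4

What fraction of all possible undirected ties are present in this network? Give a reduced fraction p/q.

3/7

There are 9 edges and 7 nodes, so the maximum possible is C(7,2) = 21.
Density = 9/21 = 3/7.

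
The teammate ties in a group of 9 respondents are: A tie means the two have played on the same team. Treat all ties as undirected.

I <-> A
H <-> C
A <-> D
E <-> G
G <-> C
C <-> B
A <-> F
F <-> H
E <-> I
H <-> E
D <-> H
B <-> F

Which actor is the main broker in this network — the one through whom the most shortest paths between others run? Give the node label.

H

Unnormalized betweenness of each node: A:23/6, B:7/6, C:25/6, D:5/6, E:16/3, F:14/3, G:4/3, H:26/3, I:2.
H has the largest value, 26/3, making it the main broker — the node through which the most shortest paths run.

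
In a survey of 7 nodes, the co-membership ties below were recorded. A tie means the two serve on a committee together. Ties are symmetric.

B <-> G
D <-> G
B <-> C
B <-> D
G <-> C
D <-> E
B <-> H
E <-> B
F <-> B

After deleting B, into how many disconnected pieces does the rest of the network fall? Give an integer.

Without B, the remaining ties split the others into: {C, D, E, G}; {H}; {F}.
That's 3 separate components.

3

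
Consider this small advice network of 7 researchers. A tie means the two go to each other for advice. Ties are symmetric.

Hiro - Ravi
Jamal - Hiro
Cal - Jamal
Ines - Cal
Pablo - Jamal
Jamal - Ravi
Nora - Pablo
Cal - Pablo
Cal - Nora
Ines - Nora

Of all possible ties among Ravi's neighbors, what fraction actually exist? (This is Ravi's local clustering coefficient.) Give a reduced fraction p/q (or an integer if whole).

Ravi's neighbors: Hiro and Jamal (k = 2).
Possible neighbor pairs: C(2,2) = 1. Edges among them: Hiro–Jamal → e = 1.
Clustering(Ravi) = 1/1.

1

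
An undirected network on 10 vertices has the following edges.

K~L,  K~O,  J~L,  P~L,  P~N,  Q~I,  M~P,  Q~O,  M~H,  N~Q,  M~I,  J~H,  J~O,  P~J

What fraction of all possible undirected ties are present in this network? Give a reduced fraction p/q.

There are 14 edges and 10 nodes, so the maximum possible is C(10,2) = 45.
Density = 14/45.

14/45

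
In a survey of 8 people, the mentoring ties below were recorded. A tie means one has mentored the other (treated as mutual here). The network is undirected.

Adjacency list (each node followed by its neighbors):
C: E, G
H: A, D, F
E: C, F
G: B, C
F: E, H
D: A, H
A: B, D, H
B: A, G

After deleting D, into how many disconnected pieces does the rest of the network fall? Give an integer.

1

D's neighbors (A and H) remain reachable from one another through other ties, so the rest of the network stays in one piece.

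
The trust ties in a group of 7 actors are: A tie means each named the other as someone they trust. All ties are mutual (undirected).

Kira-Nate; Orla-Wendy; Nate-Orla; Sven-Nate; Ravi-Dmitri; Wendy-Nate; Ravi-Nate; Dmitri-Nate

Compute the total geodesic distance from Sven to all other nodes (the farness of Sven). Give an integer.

Distances from Sven: Dmitri:2, Kira:2, Nate:1, Orla:2, Ravi:2, Wendy:2.
Sum = 2 + 2 + 1 + 2 + 2 + 2 = 11.

11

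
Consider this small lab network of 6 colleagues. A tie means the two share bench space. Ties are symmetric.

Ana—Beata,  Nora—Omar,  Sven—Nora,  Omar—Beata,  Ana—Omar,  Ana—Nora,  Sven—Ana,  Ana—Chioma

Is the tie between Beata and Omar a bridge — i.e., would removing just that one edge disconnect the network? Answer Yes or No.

No

Even without that edge, Beata still reaches Omar via Beata – Ana – Omar, so the network stays connected. Not a bridge.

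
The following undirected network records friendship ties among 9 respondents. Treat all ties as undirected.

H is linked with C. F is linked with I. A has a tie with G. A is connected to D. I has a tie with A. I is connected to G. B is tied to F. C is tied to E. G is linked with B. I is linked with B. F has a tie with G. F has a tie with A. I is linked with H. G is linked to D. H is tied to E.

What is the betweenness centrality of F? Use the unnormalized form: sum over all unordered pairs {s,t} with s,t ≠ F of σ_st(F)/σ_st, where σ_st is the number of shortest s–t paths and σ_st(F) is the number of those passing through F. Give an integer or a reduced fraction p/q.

1/3

Pairs whose geodesics pass through F — A–B: 1/3.
All other pairs contribute 0.
Summing the contributions gives betweenness(F) = 1/3.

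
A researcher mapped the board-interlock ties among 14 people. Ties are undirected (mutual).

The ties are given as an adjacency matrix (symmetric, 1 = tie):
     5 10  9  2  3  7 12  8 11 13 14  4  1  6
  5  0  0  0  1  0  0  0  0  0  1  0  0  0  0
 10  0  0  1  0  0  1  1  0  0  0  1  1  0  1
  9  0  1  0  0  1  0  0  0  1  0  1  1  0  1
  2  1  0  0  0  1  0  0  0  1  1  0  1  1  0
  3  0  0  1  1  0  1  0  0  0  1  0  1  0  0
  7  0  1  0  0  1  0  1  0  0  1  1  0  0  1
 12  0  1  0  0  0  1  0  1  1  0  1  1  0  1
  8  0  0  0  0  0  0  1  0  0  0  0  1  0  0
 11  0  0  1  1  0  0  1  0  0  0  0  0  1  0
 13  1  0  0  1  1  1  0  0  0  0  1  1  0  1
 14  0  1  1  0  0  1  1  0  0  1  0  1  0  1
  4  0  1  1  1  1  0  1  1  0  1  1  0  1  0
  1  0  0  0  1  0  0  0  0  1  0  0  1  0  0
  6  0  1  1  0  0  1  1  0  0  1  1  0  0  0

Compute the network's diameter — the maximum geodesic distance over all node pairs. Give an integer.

Eccentricity of each node (its greatest distance to any other): 1:3, 2:2, 3:2, 4:2, 5:3, 6:3, 7:3, 8:3, 9:3, 10:3, 11:2, 12:3, 13:2, 14:2.
The maximum eccentricity is 3, realized for instance by the pair 5–10 via 5 – 13 – 7 – 10. So the diameter is 3.

3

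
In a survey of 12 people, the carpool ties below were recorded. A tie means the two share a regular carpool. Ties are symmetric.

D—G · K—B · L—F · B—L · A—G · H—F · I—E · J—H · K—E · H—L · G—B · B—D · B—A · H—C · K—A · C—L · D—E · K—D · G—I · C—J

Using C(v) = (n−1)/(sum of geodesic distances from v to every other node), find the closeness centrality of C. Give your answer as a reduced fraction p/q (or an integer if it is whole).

Distances from C: A:3, B:2, D:3, E:4, F:2, G:3, H:1, I:4, J:1, K:3, L:1. Sum = 27.
n = 12, so closeness = 11/27.

11/27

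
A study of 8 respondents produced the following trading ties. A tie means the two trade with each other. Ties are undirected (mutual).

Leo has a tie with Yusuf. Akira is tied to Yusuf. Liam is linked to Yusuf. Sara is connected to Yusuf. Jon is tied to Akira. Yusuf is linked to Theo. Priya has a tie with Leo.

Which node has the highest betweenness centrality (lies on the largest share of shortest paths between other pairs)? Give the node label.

Yusuf

Unnormalized betweenness of each node: Akira:6, Jon:0, Leo:6, Liam:0, Priya:0, Sara:0, Theo:0, Yusuf:19.
Yusuf has the largest value, 19, making it the main broker — the node through which the most shortest paths run.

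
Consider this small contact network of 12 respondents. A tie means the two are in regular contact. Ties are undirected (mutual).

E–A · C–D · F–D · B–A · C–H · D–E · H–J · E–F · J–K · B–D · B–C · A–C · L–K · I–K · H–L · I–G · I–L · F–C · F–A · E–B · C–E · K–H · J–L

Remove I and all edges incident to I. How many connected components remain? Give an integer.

2

Without I, the remaining ties split the others into: {A, B, C, D, E, F, H, J, K, L}; {G}.
That's 2 separate components.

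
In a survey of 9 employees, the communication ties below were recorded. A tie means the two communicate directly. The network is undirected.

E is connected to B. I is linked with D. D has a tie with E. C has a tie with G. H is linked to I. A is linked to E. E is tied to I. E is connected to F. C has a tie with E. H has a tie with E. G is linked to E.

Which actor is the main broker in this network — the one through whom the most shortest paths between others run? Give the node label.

Unnormalized betweenness of each node: A:0, B:0, C:0, D:0, E:49/2, F:0, G:0, H:0, I:1/2.
E has the largest value, 49/2, making it the main broker — the node through which the most shortest paths run.

E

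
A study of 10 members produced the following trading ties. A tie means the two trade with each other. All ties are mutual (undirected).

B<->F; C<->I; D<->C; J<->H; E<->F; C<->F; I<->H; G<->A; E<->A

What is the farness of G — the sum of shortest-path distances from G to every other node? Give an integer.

37

Distances from G: A:1, B:4, C:4, D:5, E:2, F:3, H:6, I:5, J:7.
Sum = 1 + 4 + 4 + 5 + 2 + 3 + 6 + 5 + 7 = 37.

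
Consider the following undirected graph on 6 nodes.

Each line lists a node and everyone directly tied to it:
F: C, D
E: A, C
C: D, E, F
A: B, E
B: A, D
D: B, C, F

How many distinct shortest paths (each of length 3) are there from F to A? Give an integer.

The shortest distance is 3. The length-3 paths are: F–C–E–A; F–D–B–A.
That gives 2 distinct shortest paths.

2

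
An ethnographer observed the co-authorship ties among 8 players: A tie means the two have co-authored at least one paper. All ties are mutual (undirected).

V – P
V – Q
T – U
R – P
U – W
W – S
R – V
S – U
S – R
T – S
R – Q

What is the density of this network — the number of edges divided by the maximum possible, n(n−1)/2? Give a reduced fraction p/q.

11/28

There are 11 edges and 8 nodes, so the maximum possible is C(8,2) = 28.
Density = 11/28.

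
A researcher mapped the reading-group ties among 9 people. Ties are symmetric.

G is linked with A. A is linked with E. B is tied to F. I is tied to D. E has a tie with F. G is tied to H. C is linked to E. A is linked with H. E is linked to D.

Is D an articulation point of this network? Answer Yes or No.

Yes

Removing D leaves {A, B, C, E, F, G, and H} with no path to {I}, so the network splits into 2 components. D is a cut vertex.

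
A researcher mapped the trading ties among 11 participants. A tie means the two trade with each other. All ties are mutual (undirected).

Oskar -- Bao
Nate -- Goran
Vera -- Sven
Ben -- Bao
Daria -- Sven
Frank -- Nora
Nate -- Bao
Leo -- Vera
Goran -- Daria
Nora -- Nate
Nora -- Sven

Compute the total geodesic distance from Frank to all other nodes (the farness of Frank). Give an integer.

Distances from Frank: Bao:3, Ben:4, Daria:3, Goran:3, Leo:4, Nate:2, Nora:1, Oskar:4, Sven:2, Vera:3.
Sum = 3 + 4 + 3 + 3 + 4 + 2 + 1 + 4 + 2 + 3 = 29.

29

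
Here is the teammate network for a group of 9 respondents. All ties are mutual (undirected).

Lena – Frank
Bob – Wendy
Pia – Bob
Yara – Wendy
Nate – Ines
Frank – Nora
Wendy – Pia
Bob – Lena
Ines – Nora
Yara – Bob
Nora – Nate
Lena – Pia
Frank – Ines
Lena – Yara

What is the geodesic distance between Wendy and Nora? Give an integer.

One shortest route is Wendy – Yara – Lena – Frank – Nora, which uses 4 edges, and at distance 3 from Wendy we only reach {Frank}, which does not include Nora. So d(Wendy,Nora) = 4.

4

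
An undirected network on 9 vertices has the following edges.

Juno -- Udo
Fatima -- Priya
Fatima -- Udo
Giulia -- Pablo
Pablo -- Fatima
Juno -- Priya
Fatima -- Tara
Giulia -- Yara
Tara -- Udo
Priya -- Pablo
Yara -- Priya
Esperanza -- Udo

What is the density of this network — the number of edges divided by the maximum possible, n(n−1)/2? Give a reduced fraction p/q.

1/3

There are 12 edges and 9 nodes, so the maximum possible is C(9,2) = 36.
Density = 12/36 = 1/3.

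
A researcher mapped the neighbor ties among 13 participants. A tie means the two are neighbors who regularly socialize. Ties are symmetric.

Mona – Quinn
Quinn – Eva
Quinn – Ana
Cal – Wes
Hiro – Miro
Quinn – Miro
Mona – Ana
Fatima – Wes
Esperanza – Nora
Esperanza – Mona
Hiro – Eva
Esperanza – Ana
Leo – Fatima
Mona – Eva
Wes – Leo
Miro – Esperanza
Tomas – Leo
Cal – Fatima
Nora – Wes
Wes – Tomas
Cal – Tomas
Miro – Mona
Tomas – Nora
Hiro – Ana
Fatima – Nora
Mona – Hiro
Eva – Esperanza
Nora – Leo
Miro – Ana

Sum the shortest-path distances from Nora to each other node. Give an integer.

Distances from Nora: Ana:2, Cal:2, Esperanza:1, Eva:2, Fatima:1, Hiro:3, Leo:1, Miro:2, Mona:2, Quinn:3, Tomas:1, Wes:1.
Sum = 2 + 2 + 1 + 2 + 1 + 3 + 1 + 2 + 2 + 3 + 1 + 1 = 21.

21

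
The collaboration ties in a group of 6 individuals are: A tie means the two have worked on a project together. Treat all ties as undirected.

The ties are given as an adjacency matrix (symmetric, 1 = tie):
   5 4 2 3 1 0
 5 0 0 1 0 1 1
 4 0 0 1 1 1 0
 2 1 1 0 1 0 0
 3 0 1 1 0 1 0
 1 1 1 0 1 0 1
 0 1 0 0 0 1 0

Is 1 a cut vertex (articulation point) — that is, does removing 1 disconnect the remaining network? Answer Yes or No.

Even without 1, every remaining node can still reach every other (the residual graph is connected), so 1 is not a cut vertex.

No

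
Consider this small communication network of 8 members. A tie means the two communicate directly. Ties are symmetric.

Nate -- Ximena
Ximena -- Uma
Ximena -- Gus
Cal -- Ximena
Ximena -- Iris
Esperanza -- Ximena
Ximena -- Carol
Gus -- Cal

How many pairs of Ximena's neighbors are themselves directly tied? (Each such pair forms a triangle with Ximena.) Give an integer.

1

Ximena's neighbors: Cal, Carol, Esperanza, Gus, Iris, Nate, and Uma.
Neighbor pairs that are themselves tied: Ximena–Cal–Gus. Each forms one triangle with Ximena, for 1 in total.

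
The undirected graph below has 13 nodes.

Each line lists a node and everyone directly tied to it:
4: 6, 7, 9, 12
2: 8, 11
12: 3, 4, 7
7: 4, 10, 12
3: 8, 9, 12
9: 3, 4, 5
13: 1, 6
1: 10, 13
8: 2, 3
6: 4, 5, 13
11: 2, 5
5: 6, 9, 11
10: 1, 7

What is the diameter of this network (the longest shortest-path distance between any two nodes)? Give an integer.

Eccentricity of each node (its greatest distance to any other): 1:5, 2:5, 3:4, 4:4, 5:4, 6:4, 7:4, 8:5, 9:4, 10:5, 11:5, 12:4, 13:5.
The maximum eccentricity is 5, realized for instance by the pair 10–11 via 10 – 7 – 4 – 9 – 5 – 11. So the diameter is 5.

5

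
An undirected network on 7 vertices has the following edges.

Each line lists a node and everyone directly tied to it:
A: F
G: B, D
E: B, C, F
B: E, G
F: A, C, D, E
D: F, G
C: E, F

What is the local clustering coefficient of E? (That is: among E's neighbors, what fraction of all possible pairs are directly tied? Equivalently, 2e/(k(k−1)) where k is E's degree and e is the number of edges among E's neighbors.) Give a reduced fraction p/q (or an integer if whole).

1/3

E's neighbors: B, C, and F (k = 3).
Possible neighbor pairs: C(3,2) = 3. Edges among them: C–F → e = 1.
Clustering(E) = 1/3.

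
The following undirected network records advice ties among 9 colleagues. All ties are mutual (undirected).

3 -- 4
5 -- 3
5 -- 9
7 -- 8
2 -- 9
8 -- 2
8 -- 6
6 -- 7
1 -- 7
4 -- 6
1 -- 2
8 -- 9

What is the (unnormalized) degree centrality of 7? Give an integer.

7 is directly tied to 1, 6, and 8. That is 3 neighbors, so the degree of 7 is 3.

3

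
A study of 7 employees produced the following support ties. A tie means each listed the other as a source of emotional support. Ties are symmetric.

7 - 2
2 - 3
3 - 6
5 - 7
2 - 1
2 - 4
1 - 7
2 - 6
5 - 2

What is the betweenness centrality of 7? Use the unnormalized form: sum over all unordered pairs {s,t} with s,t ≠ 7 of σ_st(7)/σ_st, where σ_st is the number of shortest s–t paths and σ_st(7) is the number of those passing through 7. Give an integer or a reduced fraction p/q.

Pairs whose geodesics pass through 7 — 5–1: 1/2.
All other pairs contribute 0.
Summing the contributions gives betweenness(7) = 1/2.

1/2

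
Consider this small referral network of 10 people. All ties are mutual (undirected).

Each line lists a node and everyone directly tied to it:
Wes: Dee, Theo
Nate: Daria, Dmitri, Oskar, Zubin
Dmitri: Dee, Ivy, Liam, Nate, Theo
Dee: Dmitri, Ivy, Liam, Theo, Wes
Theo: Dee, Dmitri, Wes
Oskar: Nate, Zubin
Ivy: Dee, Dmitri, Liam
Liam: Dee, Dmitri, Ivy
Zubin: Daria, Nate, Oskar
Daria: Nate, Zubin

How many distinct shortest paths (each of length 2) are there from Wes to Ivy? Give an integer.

The shortest distance is 2, and the only length-2 path is Wes–Dee–Ivy. So there is exactly 1 shortest path.

1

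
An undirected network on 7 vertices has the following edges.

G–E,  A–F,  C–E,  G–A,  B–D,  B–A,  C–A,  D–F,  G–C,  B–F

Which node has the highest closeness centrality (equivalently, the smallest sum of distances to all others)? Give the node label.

Farness (sum of distances to all others) for each node — A:8, B:10, C:10, D:14, E:14, F:10, G:10.
The smallest farness is 8, for A, so A has the highest closeness.

A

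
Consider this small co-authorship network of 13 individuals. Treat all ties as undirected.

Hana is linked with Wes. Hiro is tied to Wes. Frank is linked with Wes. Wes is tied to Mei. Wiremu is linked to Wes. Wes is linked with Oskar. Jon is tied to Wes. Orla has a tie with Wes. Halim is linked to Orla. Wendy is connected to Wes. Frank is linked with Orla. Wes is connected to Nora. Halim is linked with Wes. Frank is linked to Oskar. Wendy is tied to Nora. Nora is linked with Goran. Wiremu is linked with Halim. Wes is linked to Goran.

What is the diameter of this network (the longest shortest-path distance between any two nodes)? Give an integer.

Eccentricity of each node (its greatest distance to any other): Frank:2, Goran:2, Halim:2, Hana:2, Hiro:2, Jon:2, Mei:2, Nora:2, Orla:2, Oskar:2, Wendy:2, Wes:1, Wiremu:2.
The maximum eccentricity is 2, realized for instance by the pair Mei–Goran via Mei – Wes – Goran. So the diameter is 2.

2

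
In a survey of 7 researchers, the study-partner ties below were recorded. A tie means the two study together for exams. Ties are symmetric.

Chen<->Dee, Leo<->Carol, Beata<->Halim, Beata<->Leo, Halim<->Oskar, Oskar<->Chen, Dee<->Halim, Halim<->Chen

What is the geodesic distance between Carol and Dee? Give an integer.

One shortest route is Carol – Leo – Beata – Halim – Dee, which uses 4 edges, and at distance 3 from Carol we only reach {Halim}, which does not include Dee. So d(Carol,Dee) = 4.

4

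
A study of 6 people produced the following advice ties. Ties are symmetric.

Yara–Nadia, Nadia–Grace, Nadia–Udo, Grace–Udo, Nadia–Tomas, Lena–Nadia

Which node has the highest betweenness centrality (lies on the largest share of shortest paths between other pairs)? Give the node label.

Unnormalized betweenness of each node: Grace:0, Lena:0, Nadia:9, Tomas:0, Udo:0, Yara:0.
Nadia has the largest value, 9, making it the main broker — the node through which the most shortest paths run.

Nadia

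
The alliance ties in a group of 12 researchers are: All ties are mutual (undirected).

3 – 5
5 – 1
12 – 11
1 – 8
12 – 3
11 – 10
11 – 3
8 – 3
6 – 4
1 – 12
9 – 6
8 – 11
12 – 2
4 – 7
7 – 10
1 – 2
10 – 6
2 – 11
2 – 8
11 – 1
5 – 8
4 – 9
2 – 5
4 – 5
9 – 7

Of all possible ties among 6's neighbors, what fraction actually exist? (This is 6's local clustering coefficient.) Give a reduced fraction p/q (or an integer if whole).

1/3

6's neighbors: 4, 9, and 10 (k = 3).
Possible neighbor pairs: C(3,2) = 3. Edges among them: 4–9 → e = 1.
Clustering(6) = 1/3.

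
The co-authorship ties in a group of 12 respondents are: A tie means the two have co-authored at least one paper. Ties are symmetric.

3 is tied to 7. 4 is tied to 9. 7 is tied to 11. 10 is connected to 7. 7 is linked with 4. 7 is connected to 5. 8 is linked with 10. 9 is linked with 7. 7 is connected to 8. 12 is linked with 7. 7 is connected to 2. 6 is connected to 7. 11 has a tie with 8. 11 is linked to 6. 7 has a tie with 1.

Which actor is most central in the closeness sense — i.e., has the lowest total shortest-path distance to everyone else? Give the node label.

Farness (sum of distances to all others) for each node — 1:21, 2:21, 3:21, 4:20, 5:21, 6:20, 7:11, 8:19, 9:20, 10:20, 11:19, 12:21.
The smallest farness is 11, for 7, so 7 has the highest closeness.

7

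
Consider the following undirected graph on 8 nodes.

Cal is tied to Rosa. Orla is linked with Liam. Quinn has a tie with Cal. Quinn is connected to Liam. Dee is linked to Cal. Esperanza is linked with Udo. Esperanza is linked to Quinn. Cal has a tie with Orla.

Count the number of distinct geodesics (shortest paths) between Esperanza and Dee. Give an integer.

1

The shortest distance is 3, and the only length-3 path is Esperanza–Quinn–Cal–Dee. So there is exactly 1 shortest path.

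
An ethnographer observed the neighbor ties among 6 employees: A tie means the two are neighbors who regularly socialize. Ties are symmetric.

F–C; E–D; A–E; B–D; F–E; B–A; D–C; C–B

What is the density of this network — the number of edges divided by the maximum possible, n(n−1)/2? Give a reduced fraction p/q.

8/15

There are 8 edges and 6 nodes, so the maximum possible is C(6,2) = 15.
Density = 8/15.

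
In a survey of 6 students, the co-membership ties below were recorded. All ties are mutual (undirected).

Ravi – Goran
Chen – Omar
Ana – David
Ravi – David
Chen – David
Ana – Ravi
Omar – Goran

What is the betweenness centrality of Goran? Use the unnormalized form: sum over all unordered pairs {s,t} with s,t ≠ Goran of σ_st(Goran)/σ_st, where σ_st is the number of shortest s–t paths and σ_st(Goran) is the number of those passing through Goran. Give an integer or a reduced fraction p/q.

3/2

Pairs whose geodesics pass through Goran — Omar–Ana: 1/2; Omar–Ravi: 1.
All other pairs contribute 0.
Summing the contributions gives betweenness(Goran) = 3/2.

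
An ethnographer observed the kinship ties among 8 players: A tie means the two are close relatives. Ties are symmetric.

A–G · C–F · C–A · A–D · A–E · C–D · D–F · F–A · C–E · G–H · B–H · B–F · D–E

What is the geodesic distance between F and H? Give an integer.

One shortest route is F – B – H, which uses 2 edges, and F and H are not directly tied, so nothing shorter exists. So d(F,H) = 2.

2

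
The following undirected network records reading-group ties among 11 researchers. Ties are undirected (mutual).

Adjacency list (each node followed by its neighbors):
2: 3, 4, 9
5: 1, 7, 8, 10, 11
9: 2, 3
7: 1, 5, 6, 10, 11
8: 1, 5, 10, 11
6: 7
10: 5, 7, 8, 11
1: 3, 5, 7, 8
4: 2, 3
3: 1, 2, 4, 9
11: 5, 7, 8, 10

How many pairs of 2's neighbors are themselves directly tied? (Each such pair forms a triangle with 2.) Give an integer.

2

2's neighbors: 3, 4, and 9.
Neighbor pairs that are themselves tied: 2–3–4; 2–3–9. Each forms one triangle with 2, for 2 in total.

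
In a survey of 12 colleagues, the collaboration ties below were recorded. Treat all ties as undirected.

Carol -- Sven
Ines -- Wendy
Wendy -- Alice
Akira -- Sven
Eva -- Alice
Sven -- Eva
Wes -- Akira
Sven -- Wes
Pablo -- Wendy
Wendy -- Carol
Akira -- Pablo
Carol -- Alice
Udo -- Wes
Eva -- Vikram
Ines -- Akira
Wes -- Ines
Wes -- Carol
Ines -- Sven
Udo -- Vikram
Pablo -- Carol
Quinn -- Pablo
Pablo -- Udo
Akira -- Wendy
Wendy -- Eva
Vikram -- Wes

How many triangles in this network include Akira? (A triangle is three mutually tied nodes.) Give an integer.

Akira's neighbors: Ines, Pablo, Sven, Wendy, and Wes.
Neighbor pairs that are themselves tied: Akira–Ines–Sven; Akira–Ines–Wendy; Akira–Ines–Wes; Akira–Pablo–Wendy; Akira–Sven–Wes. Each forms one triangle with Akira, for 5 in total.

5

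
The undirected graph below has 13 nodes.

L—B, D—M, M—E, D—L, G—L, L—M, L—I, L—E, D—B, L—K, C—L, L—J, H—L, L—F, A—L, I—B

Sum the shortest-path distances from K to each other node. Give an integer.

23

Distances from K: A:2, B:2, C:2, D:2, E:2, F:2, G:2, H:2, I:2, J:2, L:1, M:2.
Sum = 2 + 2 + 2 + 2 + 2 + 2 + 2 + 2 + 2 + 2 + 1 + 2 = 23.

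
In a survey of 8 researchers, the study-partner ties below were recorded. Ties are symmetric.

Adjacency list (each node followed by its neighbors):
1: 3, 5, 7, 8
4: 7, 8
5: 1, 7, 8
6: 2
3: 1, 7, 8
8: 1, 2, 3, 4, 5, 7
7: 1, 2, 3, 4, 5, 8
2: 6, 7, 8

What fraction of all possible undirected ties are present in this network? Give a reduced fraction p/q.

There are 14 edges and 8 nodes, so the maximum possible is C(8,2) = 28.
Density = 14/28 = 1/2.

1/2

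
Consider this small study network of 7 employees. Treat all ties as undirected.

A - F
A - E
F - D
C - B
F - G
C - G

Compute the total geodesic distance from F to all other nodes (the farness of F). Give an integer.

Distances from F: A:1, B:3, C:2, D:1, E:2, G:1.
Sum = 1 + 3 + 2 + 1 + 2 + 1 = 10.

10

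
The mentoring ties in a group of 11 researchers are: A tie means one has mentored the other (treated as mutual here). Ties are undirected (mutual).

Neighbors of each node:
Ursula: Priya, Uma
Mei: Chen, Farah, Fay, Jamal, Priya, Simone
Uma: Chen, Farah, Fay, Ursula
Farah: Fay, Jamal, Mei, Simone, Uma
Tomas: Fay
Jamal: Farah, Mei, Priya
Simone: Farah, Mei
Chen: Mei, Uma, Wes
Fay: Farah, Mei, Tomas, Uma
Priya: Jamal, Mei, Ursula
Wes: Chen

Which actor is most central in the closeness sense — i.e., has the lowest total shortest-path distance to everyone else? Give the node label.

Farness (sum of distances to all others) for each node — Chen:18, Farah:16, Fay:17, Jamal:19, Mei:14, Priya:19, Simone:21, Tomas:26, Uma:16, Ursula:21, Wes:27.
The smallest farness is 14, for Mei, so Mei has the highest closeness.

Mei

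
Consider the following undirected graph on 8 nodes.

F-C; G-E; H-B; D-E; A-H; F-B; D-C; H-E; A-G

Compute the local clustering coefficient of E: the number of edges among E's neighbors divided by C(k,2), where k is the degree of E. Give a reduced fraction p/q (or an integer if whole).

0

E's neighbors: D, G, and H (k = 3).
Possible neighbor pairs: C(3,2) = 3. Edges among them: none → e = 0.
Clustering(E) = 0/3 = 0.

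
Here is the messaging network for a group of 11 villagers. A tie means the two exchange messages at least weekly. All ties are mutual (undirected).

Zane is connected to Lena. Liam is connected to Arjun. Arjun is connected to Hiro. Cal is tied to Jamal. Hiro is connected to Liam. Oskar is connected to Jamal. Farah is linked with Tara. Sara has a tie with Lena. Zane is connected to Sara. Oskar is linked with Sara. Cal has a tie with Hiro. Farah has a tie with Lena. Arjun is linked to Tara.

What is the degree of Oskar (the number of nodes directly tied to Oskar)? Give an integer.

Oskar is directly tied to Jamal and Sara. That is 2 neighbors, so the degree of Oskar is 2.

2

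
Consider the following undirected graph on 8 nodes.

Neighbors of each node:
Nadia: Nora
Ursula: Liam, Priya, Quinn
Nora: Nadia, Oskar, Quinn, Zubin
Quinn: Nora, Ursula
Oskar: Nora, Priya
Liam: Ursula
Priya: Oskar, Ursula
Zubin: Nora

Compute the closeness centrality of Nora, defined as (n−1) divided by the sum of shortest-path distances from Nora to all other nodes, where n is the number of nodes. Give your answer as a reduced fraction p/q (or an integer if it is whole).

Distances from Nora: Liam:3, Nadia:1, Oskar:1, Priya:2, Quinn:1, Ursula:2, Zubin:1. Sum = 11.
n = 8, so closeness = 7/11.

7/11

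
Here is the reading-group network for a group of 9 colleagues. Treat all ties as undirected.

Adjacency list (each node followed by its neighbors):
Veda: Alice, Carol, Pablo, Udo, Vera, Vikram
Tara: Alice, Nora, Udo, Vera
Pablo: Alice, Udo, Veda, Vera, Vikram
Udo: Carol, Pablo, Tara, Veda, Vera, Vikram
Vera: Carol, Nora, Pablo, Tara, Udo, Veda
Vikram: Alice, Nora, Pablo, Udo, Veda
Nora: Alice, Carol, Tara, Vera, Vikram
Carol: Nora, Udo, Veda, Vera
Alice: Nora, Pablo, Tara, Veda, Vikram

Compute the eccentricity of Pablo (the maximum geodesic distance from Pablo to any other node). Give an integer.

Distances from Pablo: Alice:1, Carol:2, Nora:2, Tara:2, Udo:1, Veda:1, Vera:1, Vikram:1.
The largest is 2 (to Nora, Carol, and Tara), so the eccentricity of Pablo is 2.

2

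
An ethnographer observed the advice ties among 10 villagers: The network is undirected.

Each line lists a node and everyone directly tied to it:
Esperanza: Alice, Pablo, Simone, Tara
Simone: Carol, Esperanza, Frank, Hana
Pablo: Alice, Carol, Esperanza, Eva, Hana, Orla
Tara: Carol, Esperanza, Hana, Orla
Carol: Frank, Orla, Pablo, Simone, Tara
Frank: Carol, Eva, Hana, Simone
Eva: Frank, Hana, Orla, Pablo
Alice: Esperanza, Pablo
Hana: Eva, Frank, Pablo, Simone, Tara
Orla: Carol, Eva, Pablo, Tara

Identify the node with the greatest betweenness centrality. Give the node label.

Unnormalized betweenness of each node: Alice:0, Carol:7/2, Esperanza:19/6, Eva:17/12, Frank:13/12, Hana:3, Orla:13/12, Pablo:47/6, Simone:13/6, Tara:7/4.
Pablo has the largest value, 47/6, making it the main broker — the node through which the most shortest paths run.

Pablo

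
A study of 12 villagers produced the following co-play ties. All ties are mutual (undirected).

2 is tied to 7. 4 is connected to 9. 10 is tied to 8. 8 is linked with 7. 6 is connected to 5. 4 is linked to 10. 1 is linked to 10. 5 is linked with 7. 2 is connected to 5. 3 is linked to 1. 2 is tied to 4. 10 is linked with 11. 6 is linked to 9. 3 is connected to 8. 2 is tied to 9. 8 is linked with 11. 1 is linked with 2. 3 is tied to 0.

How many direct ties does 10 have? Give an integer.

4

10 is directly tied to 1, 4, 8, and 11. That is 4 neighbors, so the degree of 10 is 4.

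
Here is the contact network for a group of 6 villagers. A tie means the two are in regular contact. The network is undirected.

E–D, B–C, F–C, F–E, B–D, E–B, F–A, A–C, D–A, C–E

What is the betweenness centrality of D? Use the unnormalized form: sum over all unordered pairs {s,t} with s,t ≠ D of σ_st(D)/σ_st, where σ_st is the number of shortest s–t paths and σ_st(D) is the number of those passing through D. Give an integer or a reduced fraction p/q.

Pairs whose geodesics pass through D — A–E: 1/3; A–B: 1/2.
All other pairs contribute 0.
Summing the contributions gives betweenness(D) = 5/6.

5/6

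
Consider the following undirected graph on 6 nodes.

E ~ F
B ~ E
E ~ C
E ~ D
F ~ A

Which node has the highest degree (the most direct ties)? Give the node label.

Degrees — A:1, B:1, C:1, D:1, E:4, F:2.
The maximum is 4, attained only by E.

E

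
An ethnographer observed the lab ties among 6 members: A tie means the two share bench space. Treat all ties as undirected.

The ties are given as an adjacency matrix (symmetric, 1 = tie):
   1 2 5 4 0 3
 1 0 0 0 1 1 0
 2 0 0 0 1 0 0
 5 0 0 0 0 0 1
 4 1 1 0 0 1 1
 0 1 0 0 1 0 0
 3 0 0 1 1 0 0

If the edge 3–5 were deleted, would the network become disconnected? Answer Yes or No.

Without the 3–5 edge there is no alternate route between 3 and 5, so the network disconnects. It is a bridge.

Yes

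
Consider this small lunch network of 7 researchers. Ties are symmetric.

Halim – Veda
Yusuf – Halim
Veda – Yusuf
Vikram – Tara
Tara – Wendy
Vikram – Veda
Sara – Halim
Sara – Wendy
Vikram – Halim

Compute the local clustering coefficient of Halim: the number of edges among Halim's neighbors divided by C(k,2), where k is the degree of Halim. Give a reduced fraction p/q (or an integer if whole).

Halim's neighbors: Sara, Veda, Vikram, and Yusuf (k = 4).
Possible neighbor pairs: C(4,2) = 6. Edges among them: Veda–Vikram, Veda–Yusuf → e = 2.
Clustering(Halim) = 2/6 = 1/3.

1/3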